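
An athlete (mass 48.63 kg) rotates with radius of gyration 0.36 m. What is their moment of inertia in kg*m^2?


I = m * k^2
I = 48.63 * 0.36^2
I = 48.63 * 0.1296 = 6.3024 kg*m^2

6.3024 kg*m^2


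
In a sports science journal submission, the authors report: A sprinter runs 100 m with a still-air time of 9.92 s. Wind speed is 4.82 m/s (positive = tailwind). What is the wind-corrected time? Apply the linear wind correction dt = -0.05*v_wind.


dt = -0.05 * v_wind = -0.05 * 4.82 = -0.241 s
t_corrected = t_still + dt = 9.92 + (-0.241)
t_corrected = 9.679 s

9.679 s


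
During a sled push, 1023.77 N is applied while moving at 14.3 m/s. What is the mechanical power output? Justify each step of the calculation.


P = F * v
P = 1023.77 * 14.3
P = 14639.911 W

14639.911 W


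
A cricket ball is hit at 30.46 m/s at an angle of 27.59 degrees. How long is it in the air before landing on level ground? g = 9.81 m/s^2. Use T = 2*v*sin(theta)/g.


T = 2*v*sin(theta)/g
sin(theta) = sin(27.59 deg) = 0.4631
T = 2*30.46*0.4631 / 9.81
T = 28.2146 / 9.81 = 2.8761 s

2.8761 s


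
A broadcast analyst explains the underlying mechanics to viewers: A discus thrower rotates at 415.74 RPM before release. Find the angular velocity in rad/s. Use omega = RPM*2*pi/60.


omega = RPM * 2 * pi / 60
omega = 415.74 * 2 * 3.14159 / 60
omega = 2612.1715 / 60 = 43.5362 rad/s

43.5362 rad/s


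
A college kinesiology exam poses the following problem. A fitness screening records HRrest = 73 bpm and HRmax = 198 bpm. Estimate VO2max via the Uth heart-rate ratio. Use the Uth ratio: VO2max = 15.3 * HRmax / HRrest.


VO2max = 15.3 * HRmax / HRrest
VO2max = 15.3 * 198 / 73
VO2max = 3029.4 / 73 = 41.4986 mL/kg/min

41.4986 mL/kg/min


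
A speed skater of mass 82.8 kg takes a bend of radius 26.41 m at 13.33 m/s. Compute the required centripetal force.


Fc = m * v^2 / r
v^2 = 13.33^2 = 177.6889
Fc = 82.8 * 177.6889 / 26.41
Fc = 14712.6409 / 26.41 = 557.086 N

557.086 N


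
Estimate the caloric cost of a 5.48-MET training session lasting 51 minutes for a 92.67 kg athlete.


kcal = MET * mass * time_hr
Convert time: 51 min = 0.85 hr
kcal = 5.48 * 92.67 * 0.85
kcal = 431.6569 kcal

431.6569 kcal


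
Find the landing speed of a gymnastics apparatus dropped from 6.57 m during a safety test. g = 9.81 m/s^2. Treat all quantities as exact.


v = sqrt(2 * g * h)
v = sqrt(2 * 9.81 * 6.57)
v = sqrt(128.9034) = 11.3536 m/s

11.3536 m/s


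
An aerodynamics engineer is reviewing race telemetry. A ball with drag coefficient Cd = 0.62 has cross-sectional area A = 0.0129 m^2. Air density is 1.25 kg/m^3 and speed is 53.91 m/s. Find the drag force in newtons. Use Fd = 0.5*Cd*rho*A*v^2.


Fd = 0.5 * Cd * rho * A * v^2
Fd = 0.5 * 0.62 * 1.25 * 0.0129 * 53.91^2
v^2 = 2906.2881
Fd = 0.5 * 0.62 * 1.25 * 0.0129 * 2906.2881 = 14.5278 N

14.5278 N


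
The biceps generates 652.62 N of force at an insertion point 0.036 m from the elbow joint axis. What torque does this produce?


tau = F * d
tau = 652.62 * 0.036
tau = 23.4943 N*m

23.4943 N*m


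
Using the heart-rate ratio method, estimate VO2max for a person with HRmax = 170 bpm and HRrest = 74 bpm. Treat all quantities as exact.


VO2max = 15.3 * HRmax / HRrest
VO2max = 15.3 * 170 / 74
VO2max = 2601 / 74 = 35.1486 mL/kg/min

35.1486 mL/kg/min


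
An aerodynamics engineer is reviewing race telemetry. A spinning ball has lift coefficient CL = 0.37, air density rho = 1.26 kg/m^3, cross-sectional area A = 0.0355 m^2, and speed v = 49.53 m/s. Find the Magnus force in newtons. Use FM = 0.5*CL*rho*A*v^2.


FM = 0.5 * CL * rho * A * v^2
FM = 0.5 * 0.37 * 1.26 * 0.0355 * 49.53^2
v^2 = 2453.2209
FM = 0.5 * 0.37 * 1.26 * 0.0355 * 2453.2209 = 20.3005 N

20.3005 N


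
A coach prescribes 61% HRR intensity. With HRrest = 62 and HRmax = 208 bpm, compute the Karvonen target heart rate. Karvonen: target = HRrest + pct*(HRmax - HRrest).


Target = HRrest + pct*(HRmax - HRrest)
Heart rate reserve = HRmax - HRrest = 208 - 62 = 146 bpm
Fraction = 61% = 0.61
Target = 62 + 0.61 * 146
Target = 62 + 89.06 = 151.06 bpm

151.06 bpm


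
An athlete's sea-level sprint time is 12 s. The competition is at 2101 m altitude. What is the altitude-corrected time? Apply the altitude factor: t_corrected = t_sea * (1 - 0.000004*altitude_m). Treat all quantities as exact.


Correction factor = 1 - 0.000004 * 2101 = 0.991596
t_corrected = t_sea * factor = 12 * 0.991596
t_corrected = 11.8992 s

11.8992 s


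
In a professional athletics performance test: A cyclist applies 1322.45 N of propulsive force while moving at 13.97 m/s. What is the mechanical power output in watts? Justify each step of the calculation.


P = F * v
P = 1322.45 * 13.97
P = 18474.6265 W

18474.6265 W


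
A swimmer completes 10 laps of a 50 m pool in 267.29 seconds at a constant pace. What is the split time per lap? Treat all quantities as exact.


Split time = total_time / n_laps = 267.29 / 10
Split time = 26.729 s per lap

26.729 s


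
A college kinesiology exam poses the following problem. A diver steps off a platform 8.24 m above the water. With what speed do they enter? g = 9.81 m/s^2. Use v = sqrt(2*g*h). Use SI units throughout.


v = sqrt(2 * g * h)
v = sqrt(2 * 9.81 * 8.24)
v = sqrt(161.6688) = 12.7149 m/s

12.7149 m/s


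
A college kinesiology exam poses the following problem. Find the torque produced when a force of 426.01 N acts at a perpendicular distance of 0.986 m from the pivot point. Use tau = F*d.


tau = F * d
tau = 426.01 * 0.986
tau = 420.0459 N*m

420.0459 N*m


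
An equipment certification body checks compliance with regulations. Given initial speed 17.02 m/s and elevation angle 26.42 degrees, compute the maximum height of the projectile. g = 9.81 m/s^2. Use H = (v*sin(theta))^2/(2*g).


H = (v*sin(theta))^2 / (2*g)
vy = v*sin(theta) = 17.02 * sin(26.42 deg) = 7.573 m/s
H = vy^2 / (2*g) = 57.3505 / (2*9.81)
H = 57.3505 / 19.62 = 2.9231 m

2.9231 m


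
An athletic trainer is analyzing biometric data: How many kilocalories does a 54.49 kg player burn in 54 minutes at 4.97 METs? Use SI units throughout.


kcal = MET * mass * time_hr
Convert time: 54 min = 0.9 hr
kcal = 4.97 * 54.49 * 0.9
kcal = 243.7338 kcal

243.7338 kcal


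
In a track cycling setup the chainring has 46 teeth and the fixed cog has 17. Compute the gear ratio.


GR = front_teeth / rear_teeth
GR = 46 / 17
GR = 2.7059

2.7059


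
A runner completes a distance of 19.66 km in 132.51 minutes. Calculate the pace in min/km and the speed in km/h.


Pace = time / distance = 132.51 min / 19.66 km = 6.7401 min/km
Speed = distance / time_in_hours = 19.66 / 2.2085 hr
Speed = 8.902 km/h

6.7401 min/km, 8.902 km/h


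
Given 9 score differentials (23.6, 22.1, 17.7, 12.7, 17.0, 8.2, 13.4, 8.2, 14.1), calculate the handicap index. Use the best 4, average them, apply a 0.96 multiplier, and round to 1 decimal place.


All differentials: 23.6, 22.1, 17.7, 12.7, 17.0, 8.2, 13.4, 8.2, 14.1
Sorted: 8.2, 8.2, 12.7, 13.4, 14.1, 17.0, 17.7, 22.1, 23.6
Best 4: 8.2, 8.2, 12.7, 13.4
Average of best = 42.5 / 4 = 10.625
Raw index = 10.625 * 0.96 = 10.2
Handicap index = round(10.2, 1) = 10.2

10.2


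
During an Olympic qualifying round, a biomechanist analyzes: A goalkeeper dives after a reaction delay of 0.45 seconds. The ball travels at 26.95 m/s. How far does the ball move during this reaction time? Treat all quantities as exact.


d = v * t
d = 26.95 * 0.45
d = 12.1275 m

12.1275 m


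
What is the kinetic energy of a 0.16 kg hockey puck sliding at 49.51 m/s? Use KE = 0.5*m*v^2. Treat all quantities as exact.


KE = 0.5 * m * v^2
KE = 0.5 * 0.16 * 49.51^2
KE = 0.5 * 0.16 * 2451.2401 = 196.0992 J

196.0992 J


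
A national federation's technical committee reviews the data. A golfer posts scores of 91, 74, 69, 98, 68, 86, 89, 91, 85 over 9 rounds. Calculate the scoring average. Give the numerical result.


Average = sum / n
Sum = 751
Average = 751 / 9 = 83.4444

83.4444


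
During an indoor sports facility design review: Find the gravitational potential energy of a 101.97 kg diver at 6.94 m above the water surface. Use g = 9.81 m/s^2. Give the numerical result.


PE = m * g * h
PE = 101.97 * 9.81 * 6.94
PE = 1000.3257 * 6.94 = 6942.2604 J

6942.2604 J


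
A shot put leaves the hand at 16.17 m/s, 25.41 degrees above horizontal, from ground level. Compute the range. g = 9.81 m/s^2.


R = v^2 * sin(2*theta) / g
Convert angle to radians: theta = 25.41 deg = 0.4435 rad
sin(2*theta) = sin(0.887) = 0.7752
R = 16.17^2 * 0.7752 / 9.81
R = 261.4689 * 0.7752 / 9.81 = 20.6607 m

20.6607 m


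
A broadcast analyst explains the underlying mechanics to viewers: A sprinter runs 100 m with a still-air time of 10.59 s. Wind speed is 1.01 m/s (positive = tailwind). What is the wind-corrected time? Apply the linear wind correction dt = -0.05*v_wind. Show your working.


dt = -0.05 * v_wind = -0.05 * 1.01 = -0.0505 s
t_corrected = t_still + dt = 10.59 + (-0.0505)
t_corrected = 10.5395 s

10.5395 s


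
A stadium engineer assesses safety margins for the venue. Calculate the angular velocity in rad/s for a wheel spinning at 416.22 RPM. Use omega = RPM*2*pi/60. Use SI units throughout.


omega = RPM * 2 * pi / 60
omega = 416.22 * 2 * 3.14159 / 60
omega = 2615.1874 / 60 = 43.5865 rad/s

43.5865 rad/s


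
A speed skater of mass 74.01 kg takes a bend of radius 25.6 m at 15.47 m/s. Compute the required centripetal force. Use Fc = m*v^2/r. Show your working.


Fc = m * v^2 / r
v^2 = 15.47^2 = 239.3209
Fc = 74.01 * 239.3209 / 25.6
Fc = 17712.1398 / 25.6 = 691.8805 N

691.8805 N


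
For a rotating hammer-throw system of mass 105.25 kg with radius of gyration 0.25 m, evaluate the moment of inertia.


I = m * k^2
I = 105.25 * 0.25^2
I = 105.25 * 0.0625 = 6.5781 kg*m^2

6.5781 kg*m^2


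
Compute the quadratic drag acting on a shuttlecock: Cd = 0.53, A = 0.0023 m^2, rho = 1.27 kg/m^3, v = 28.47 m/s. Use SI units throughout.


Fd = 0.5 * Cd * rho * A * v^2
Fd = 0.5 * 0.53 * 1.27 * 0.0023 * 28.47^2
v^2 = 810.5409
Fd = 0.5 * 0.53 * 1.27 * 0.0023 * 810.5409 = 0.6274 N

0.6274 N


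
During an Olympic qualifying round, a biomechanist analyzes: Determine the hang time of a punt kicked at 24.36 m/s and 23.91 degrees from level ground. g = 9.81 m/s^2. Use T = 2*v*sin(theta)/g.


T = 2*v*sin(theta)/g
sin(theta) = sin(23.91 deg) = 0.4053
T = 2*24.36*0.4053 / 9.81
T = 19.7463 / 9.81 = 2.0129 s

2.0129 s


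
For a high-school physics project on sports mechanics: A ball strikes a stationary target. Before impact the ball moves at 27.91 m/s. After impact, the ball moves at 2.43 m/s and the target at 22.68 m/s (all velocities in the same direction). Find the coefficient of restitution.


e = (v2_after - v1_after) / (v1_before - v2_before)
Numerator = 22.68 - 2.43 = 20.25
Denominator = 27.91 - 0 = 27.91
e = 20.25 / 27.91 = 0.7255

0.7255


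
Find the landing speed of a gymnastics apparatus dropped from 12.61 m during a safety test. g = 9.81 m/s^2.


v = sqrt(2 * g * h)
v = sqrt(2 * 9.81 * 12.61)
v = sqrt(247.4082) = 15.7292 m/s

15.7292 m/s


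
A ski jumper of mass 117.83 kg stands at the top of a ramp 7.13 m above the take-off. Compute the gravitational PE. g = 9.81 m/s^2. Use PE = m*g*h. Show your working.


PE = m * g * h
PE = 117.83 * 9.81 * 7.13
PE = 1155.9123 * 7.13 = 8241.6547 J

8241.6547 J


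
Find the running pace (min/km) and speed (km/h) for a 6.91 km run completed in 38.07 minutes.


Pace = time / distance = 38.07 min / 6.91 km = 5.5094 min/km
Speed = distance / time_in_hours = 6.91 / 0.6345 hr
Speed = 10.8905 km/h

5.5094 min/km, 10.8905 km/h


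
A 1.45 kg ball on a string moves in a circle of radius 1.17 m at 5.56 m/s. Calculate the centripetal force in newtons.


Fc = m * v^2 / r
v^2 = 5.56^2 = 30.9136
Fc = 1.45 * 30.9136 / 1.17
Fc = 44.8247 / 1.17 = 38.3117 N

38.3117 N


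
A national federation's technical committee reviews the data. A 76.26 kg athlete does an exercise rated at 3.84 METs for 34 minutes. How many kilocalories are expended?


kcal = MET * mass * time_hr
Convert time: 34 min = 0.5667 hr
kcal = 3.84 * 76.26 * 0.5667
kcal = 165.9418 kcal

165.9418 kcal


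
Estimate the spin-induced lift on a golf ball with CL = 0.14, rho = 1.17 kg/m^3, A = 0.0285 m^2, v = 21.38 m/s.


FM = 0.5 * CL * rho * A * v^2
FM = 0.5 * 0.14 * 1.17 * 0.0285 * 21.38^2
v^2 = 457.1044
FM = 0.5 * 0.14 * 1.17 * 0.0285 * 457.1044 = 1.067 N

1.067 N


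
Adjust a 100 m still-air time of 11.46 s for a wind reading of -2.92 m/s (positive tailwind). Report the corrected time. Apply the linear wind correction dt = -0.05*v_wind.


dt = -0.05 * v_wind = -0.05 * -2.92 = 0.146 s
t_corrected = t_still + dt = 11.46 + (0.146)
t_corrected = 11.606 s

11.606 s


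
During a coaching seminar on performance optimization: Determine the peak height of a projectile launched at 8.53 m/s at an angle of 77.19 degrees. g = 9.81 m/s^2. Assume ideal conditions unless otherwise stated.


H = (v*sin(theta))^2 / (2*g)
vy = v*sin(theta) = 8.53 * sin(77.19 deg) = 8.3177 m/s
H = vy^2 / (2*g) = 69.184 / (2*9.81)
H = 69.184 / 19.62 = 3.5262 m

3.5262 m


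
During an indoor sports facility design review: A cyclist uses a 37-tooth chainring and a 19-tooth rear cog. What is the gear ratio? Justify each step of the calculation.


GR = front_teeth / rear_teeth
GR = 37 / 19
GR = 1.9474

1.9474


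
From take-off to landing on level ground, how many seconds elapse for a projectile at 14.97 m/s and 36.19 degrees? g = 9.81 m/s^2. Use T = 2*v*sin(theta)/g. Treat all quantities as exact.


T = 2*v*sin(theta)/g
sin(theta) = sin(36.19 deg) = 0.5905
T = 2*14.97*0.5905 / 9.81
T = 17.6785 / 9.81 = 1.8021 s

1.8021 s


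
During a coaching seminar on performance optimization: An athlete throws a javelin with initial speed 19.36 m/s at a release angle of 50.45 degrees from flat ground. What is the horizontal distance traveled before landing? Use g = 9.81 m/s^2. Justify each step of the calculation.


R = v^2 * sin(2*theta) / g
Convert angle to radians: theta = 50.45 deg = 0.8805 rad
sin(2*theta) = sin(1.761) = 0.982
R = 19.36^2 * 0.982 / 9.81
R = 374.8096 * 0.982 / 9.81 = 37.5176 m

37.5176 m


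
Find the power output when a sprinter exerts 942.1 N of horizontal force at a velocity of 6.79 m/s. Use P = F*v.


P = F * v
P = 942.1 * 6.79
P = 6396.859 W

6396.859 W


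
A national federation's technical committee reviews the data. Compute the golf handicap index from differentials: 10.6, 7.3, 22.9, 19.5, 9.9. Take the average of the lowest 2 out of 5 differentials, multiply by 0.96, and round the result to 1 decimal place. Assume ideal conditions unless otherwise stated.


All differentials: 10.6, 7.3, 22.9, 19.5, 9.9
Sorted: 7.3, 9.9, 10.6, 19.5, 22.9
Best 2: 7.3, 9.9
Average of best = 17.2 / 2 = 8.6
Raw index = 8.6 * 0.96 = 8.256
Handicap index = round(8.256, 1) = 8.3

8.3


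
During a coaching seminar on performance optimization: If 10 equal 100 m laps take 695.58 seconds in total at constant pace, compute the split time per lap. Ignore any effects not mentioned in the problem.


Split time = total_time / n_laps = 695.58 / 10
Split time = 69.558 s per lap

69.558 s


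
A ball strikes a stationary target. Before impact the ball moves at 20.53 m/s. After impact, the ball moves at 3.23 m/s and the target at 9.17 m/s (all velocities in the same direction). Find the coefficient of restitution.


e = (v2_after - v1_after) / (v1_before - v2_before)
Numerator = 9.17 - 3.23 = 5.94
Denominator = 20.53 - 0 = 20.53
e = 5.94 / 20.53 = 0.2893

0.2893


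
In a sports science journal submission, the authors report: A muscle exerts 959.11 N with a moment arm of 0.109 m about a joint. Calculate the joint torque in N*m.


tau = F * d
tau = 959.11 * 0.109
tau = 104.543 N*m

104.543 N*m


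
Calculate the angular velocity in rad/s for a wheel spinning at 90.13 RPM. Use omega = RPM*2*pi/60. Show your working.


omega = RPM * 2 * pi / 60
omega = 90.13 * 2 * 3.14159 / 60
omega = 566.3035 / 60 = 9.4384 rad/s

9.4384 rad/s


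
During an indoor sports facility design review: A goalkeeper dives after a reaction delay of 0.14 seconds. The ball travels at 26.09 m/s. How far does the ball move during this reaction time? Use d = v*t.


d = v * t
d = 26.09 * 0.14
d = 3.6526 m

3.6526 m


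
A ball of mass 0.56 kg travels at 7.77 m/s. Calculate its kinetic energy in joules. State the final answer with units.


KE = 0.5 * m * v^2
KE = 0.5 * 0.56 * 7.77^2
KE = 0.5 * 0.56 * 60.3729 = 16.9044 J

16.9044 J


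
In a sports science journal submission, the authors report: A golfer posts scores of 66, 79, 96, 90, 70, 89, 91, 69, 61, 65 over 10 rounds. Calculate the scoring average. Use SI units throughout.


Average = sum / n
Sum = 776
Average = 776 / 10 = 77.6

77.6


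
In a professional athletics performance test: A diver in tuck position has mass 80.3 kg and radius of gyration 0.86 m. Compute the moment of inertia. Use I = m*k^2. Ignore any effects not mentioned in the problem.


I = m * k^2
I = 80.3 * 0.86^2
I = 80.3 * 0.7396 = 59.3899 kg*m^2

59.3899 kg*m^2


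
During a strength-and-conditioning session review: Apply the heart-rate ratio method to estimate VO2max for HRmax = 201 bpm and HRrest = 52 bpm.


VO2max = 15.3 * HRmax / HRrest
VO2max = 15.3 * 201 / 52
VO2max = 3075.3 / 52 = 59.1404 mL/kg/min

59.1404 mL/kg/min


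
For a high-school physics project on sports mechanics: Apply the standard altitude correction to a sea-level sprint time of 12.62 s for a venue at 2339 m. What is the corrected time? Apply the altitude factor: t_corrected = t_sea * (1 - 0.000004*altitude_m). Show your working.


Correction factor = 1 - 0.000004 * 2339 = 0.990644
t_corrected = t_sea * factor = 12.62 * 0.990644
t_corrected = 12.5019 s

12.5019 s


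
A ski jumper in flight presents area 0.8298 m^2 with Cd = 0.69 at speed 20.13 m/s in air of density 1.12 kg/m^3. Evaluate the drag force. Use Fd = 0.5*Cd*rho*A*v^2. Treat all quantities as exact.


Fd = 0.5 * Cd * rho * A * v^2
Fd = 0.5 * 0.69 * 1.12 * 0.8298 * 20.13^2
v^2 = 405.2169
Fd = 0.5 * 0.69 * 1.12 * 0.8298 * 405.2169 = 129.9266 N

129.9266 N


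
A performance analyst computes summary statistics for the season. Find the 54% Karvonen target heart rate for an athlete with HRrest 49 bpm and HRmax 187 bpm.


Target = HRrest + pct*(HRmax - HRrest)
Heart rate reserve = HRmax - HRrest = 187 - 49 = 138 bpm
Fraction = 54% = 0.54
Target = 49 + 0.54 * 138
Target = 49 + 74.52 = 123.52 bpm

123.52 bpm


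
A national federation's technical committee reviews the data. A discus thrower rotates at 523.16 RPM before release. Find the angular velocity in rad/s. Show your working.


omega = RPM * 2 * pi / 60
omega = 523.16 * 2 * 3.14159 / 60
omega = 3287.1112 / 60 = 54.7852 rad/s

54.7852 rad/s


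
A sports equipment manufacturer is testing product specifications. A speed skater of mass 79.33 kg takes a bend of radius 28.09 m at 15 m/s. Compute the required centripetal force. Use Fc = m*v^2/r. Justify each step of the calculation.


Fc = m * v^2 / r
v^2 = 15^2 = 225
Fc = 79.33 * 225 / 28.09
Fc = 17849.25 / 28.09 = 635.4308 N

635.4308 N


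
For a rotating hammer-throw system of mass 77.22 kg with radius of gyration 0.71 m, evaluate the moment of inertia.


I = m * k^2
I = 77.22 * 0.71^2
I = 77.22 * 0.5041 = 38.9266 kg*m^2

38.9266 kg*m^2


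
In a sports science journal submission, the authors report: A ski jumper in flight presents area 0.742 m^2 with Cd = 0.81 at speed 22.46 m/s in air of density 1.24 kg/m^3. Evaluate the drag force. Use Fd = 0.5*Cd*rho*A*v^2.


Fd = 0.5 * Cd * rho * A * v^2
Fd = 0.5 * 0.81 * 1.24 * 0.742 * 22.46^2
v^2 = 504.4516
Fd = 0.5 * 0.81 * 1.24 * 0.742 * 504.4516 = 187.975 N

187.975 N


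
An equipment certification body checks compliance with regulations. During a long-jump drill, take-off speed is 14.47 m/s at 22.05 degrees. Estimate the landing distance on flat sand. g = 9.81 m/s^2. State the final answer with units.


R = v^2 * sin(2*theta) / g
Convert angle to radians: theta = 22.05 deg = 0.3848 rad
sin(2*theta) = sin(0.7697) = 0.6959
R = 14.47^2 * 0.6959 / 9.81
R = 209.3809 * 0.6959 / 9.81 = 14.8533 m

14.8533 m


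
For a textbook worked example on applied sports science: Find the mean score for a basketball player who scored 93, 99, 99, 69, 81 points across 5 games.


Average = sum / n
Sum = 441
Average = 441 / 5 = 88.2

88.2


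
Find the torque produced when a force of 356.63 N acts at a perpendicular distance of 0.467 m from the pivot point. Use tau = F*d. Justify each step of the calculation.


tau = F * d
tau = 356.63 * 0.467
tau = 166.5462 N*m

166.5462 N*m


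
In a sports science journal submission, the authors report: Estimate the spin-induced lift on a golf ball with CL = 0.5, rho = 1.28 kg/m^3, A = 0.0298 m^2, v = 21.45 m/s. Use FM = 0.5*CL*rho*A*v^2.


FM = 0.5 * CL * rho * A * v^2
FM = 0.5 * 0.5 * 1.28 * 0.0298 * 21.45^2
v^2 = 460.1025
FM = 0.5 * 0.5 * 1.28 * 0.0298 * 460.1025 = 4.3875 N

4.3875 N


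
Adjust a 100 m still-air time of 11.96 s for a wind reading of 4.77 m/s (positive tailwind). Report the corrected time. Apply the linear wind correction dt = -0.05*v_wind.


dt = -0.05 * v_wind = -0.05 * 4.77 = -0.2385 s
t_corrected = t_still + dt = 11.96 + (-0.2385)
t_corrected = 11.7215 s

11.7215 s


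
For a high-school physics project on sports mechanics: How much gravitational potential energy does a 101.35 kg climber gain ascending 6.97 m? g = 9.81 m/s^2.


PE = m * g * h
PE = 101.35 * 9.81 * 6.97
PE = 994.2435 * 6.97 = 6929.8772 J

6929.8772 J


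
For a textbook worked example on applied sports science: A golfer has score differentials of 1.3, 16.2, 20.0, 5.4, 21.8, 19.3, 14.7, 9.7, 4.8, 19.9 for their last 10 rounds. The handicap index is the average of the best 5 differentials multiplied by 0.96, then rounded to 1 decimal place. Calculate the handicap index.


All differentials: 1.3, 16.2, 20.0, 5.4, 21.8, 19.3, 14.7, 9.7, 4.8, 19.9
Sorted: 1.3, 4.8, 5.4, 9.7, 14.7, 16.2, 19.3, 19.9, 20.0, 21.8
Best 5: 1.3, 4.8, 5.4, 9.7, 14.7
Average of best = 35.9 / 5 = 7.18
Raw index = 7.18 * 0.96 = 6.8928
Handicap index = round(6.8928, 1) = 6.9

6.9


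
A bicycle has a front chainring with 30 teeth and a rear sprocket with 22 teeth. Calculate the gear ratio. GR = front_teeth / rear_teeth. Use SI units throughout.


GR = front_teeth / rear_teeth
GR = 30 / 22
GR = 1.3636

1.3636


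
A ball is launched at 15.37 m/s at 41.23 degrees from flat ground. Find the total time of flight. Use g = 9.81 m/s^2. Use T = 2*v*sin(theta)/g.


T = 2*v*sin(theta)/g
sin(theta) = sin(41.23 deg) = 0.6591
T = 2*15.37*0.6591 / 9.81
T = 20.2602 / 9.81 = 2.0653 s

2.0653 s


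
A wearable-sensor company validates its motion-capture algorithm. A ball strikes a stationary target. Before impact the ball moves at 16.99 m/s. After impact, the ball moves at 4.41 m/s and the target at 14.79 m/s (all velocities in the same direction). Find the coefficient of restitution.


e = (v2_after - v1_after) / (v1_before - v2_before)
Numerator = 14.79 - 4.41 = 10.38
Denominator = 16.99 - 0 = 16.99
e = 10.38 / 16.99 = 0.6109

0.6109


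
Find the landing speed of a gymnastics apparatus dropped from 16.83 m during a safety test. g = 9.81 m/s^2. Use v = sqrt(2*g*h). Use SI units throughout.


v = sqrt(2 * g * h)
v = sqrt(2 * 9.81 * 16.83)
v = sqrt(330.2046) = 18.1715 m/s

18.1715 m/s


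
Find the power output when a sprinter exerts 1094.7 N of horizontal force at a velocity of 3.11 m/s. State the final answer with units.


P = F * v
P = 1094.7 * 3.11
P = 3404.517 W

3404.517 W


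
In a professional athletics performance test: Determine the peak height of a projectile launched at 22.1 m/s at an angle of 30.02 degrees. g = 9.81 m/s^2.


H = (v*sin(theta))^2 / (2*g)
vy = v*sin(theta) = 22.1 * sin(30.02 deg) = 11.0567 m/s
H = vy^2 / (2*g) = 122.2502 / (2*9.81)
H = 122.2502 / 19.62 = 6.2309 m

6.2309 m


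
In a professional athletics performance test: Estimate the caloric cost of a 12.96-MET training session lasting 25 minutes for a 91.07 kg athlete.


kcal = MET * mass * time_hr
Convert time: 25 min = 0.4167 hr
kcal = 12.96 * 91.07 * 0.4167
kcal = 491.778 kcal

491.778 kcal


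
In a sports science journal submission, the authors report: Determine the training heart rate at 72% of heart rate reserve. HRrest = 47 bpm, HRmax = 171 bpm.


Target = HRrest + pct*(HRmax - HRrest)
Heart rate reserve = HRmax - HRrest = 171 - 47 = 124 bpm
Fraction = 72% = 0.72
Target = 47 + 0.72 * 124
Target = 47 + 89.28 = 136.28 bpm

136.28 bpm


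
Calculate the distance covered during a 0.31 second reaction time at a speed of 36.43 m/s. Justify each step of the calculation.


d = v * t
d = 36.43 * 0.31
d = 11.2933 m

11.2933 m


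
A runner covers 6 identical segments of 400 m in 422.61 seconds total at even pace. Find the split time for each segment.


Split time = total_time / n_laps = 422.61 / 6
Split time = 70.435 s per lap

70.435 s


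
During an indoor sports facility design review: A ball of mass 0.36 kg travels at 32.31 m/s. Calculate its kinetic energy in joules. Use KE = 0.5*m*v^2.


KE = 0.5 * m * v^2
KE = 0.5 * 0.36 * 32.31^2
KE = 0.5 * 0.36 * 1043.9361 = 187.9085 J

187.9085 J


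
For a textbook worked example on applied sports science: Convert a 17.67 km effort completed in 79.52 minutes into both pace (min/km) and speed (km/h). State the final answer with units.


Pace = time / distance = 79.52 min / 17.67 km = 4.5003 min/km
Speed = distance / time_in_hours = 17.67 / 1.3253 hr
Speed = 13.3325 km/h

4.5003 min/km, 13.3325 km/h


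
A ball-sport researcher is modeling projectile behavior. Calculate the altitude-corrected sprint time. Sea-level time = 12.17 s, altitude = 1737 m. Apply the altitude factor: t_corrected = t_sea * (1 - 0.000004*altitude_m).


Correction factor = 1 - 0.000004 * 1737 = 0.993052
t_corrected = t_sea * factor = 12.17 * 0.993052
t_corrected = 12.0854 s

12.0854 s


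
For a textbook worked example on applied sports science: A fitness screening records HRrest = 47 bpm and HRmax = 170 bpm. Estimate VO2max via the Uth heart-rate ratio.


VO2max = 15.3 * HRmax / HRrest
VO2max = 15.3 * 170 / 47
VO2max = 2601 / 47 = 55.3404 mL/kg/min

55.3404 mL/kg/min


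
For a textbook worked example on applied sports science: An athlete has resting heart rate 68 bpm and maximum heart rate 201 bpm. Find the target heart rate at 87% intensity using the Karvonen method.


Target = HRrest + pct*(HRmax - HRrest)
Heart rate reserve = HRmax - HRrest = 201 - 68 = 133 bpm
Fraction = 87% = 0.87
Target = 68 + 0.87 * 133
Target = 68 + 115.71 = 183.71 bpm

183.71 bpm


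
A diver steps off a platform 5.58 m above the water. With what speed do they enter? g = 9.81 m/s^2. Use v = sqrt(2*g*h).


v = sqrt(2 * g * h)
v = sqrt(2 * 9.81 * 5.58)
v = sqrt(109.4796) = 10.4632 m/s

10.4632 m/s


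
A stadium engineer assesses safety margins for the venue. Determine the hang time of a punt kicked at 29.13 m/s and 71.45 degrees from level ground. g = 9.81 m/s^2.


T = 2*v*sin(theta)/g
sin(theta) = sin(71.45 deg) = 0.948
T = 2*29.13*0.948 / 9.81
T = 55.2332 / 9.81 = 5.6303 s

5.6303 s


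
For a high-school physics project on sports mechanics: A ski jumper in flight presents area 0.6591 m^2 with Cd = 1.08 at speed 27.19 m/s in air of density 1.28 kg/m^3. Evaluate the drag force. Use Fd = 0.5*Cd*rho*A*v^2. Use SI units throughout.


Fd = 0.5 * Cd * rho * A * v^2
Fd = 0.5 * 1.08 * 1.28 * 0.6591 * 27.19^2
v^2 = 739.2961
Fd = 0.5 * 1.08 * 1.28 * 0.6591 * 739.2961 = 336.8011 N

336.8011 N


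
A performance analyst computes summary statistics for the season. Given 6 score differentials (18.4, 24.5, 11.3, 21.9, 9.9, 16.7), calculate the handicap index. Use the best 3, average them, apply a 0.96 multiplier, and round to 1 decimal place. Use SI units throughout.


All differentials: 18.4, 24.5, 11.3, 21.9, 9.9, 16.7
Sorted: 9.9, 11.3, 16.7, 18.4, 21.9, 24.5
Best 3: 9.9, 11.3, 16.7
Average of best = 37.9 / 3 = 12.6333
Raw index = 12.6333 * 0.96 = 12.128
Handicap index = round(12.128, 1) = 12.1

12.1


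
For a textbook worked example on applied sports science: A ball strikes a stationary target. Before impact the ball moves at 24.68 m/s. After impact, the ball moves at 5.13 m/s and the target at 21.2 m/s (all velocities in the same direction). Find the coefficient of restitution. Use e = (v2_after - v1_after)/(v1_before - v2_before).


e = (v2_after - v1_after) / (v1_before - v2_before)
Numerator = 21.2 - 5.13 = 16.07
Denominator = 24.68 - 0 = 24.68
e = 16.07 / 24.68 = 0.6511

0.6511


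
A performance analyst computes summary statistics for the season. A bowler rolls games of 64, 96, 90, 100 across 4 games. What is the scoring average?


Average = sum / n
Sum = 350
Average = 350 / 4 = 87.5

87.5


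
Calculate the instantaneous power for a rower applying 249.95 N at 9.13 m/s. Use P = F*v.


P = F * v
P = 249.95 * 9.13
P = 2282.0435 W

2282.0435 W


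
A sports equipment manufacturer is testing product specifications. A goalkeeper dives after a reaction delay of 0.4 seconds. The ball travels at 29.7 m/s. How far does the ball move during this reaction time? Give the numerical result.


d = v * t
d = 29.7 * 0.4
d = 11.88 m

11.88 m


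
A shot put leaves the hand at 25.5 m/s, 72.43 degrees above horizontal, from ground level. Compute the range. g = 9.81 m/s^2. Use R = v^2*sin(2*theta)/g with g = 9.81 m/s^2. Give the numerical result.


R = v^2 * sin(2*theta) / g
Convert angle to radians: theta = 72.43 deg = 1.2641 rad
sin(2*theta) = sin(2.5283) = 0.5756
R = 25.5^2 * 0.5756 / 9.81
R = 650.25 * 0.5756 / 9.81 = 38.1517 m

38.1517 m


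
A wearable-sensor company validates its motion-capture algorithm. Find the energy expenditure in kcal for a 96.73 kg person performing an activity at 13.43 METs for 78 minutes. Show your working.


kcal = MET * mass * time_hr
Convert time: 78 min = 1.3 hr
kcal = 13.43 * 96.73 * 1.3
kcal = 1688.8091 kcal

1688.8091 kcal


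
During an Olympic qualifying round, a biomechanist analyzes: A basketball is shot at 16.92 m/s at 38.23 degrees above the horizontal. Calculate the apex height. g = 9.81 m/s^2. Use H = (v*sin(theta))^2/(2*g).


H = (v*sin(theta))^2 / (2*g)
vy = v*sin(theta) = 16.92 * sin(38.23 deg) = 10.4704 m/s
H = vy^2 / (2*g) = 109.6299 / (2*9.81)
H = 109.6299 / 19.62 = 5.5877 m

5.5877 m


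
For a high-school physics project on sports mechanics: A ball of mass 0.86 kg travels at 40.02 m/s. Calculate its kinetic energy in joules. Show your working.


KE = 0.5 * m * v^2
KE = 0.5 * 0.86 * 40.02^2
KE = 0.5 * 0.86 * 1601.6004 = 688.6882 J

688.6882 J


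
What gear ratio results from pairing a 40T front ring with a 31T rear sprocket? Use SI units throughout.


GR = front_teeth / rear_teeth
GR = 40 / 31
GR = 1.2903

1.2903


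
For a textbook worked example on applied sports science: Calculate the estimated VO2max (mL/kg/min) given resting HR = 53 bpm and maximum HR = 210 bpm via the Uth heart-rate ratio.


VO2max = 15.3 * HRmax / HRrest
VO2max = 15.3 * 210 / 53
VO2max = 3213 / 53 = 60.6226 mL/kg/min

60.6226 mL/kg/min


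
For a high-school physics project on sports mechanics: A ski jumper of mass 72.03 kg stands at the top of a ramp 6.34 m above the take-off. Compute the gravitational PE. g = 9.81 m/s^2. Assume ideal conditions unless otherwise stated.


PE = m * g * h
PE = 72.03 * 9.81 * 6.34
PE = 706.6143 * 6.34 = 4479.9347 J

4479.9347 J


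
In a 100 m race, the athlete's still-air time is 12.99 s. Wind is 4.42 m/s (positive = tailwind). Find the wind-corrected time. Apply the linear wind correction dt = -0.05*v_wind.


dt = -0.05 * v_wind = -0.05 * 4.42 = -0.221 s
t_corrected = t_still + dt = 12.99 + (-0.221)
t_corrected = 12.769 s

12.769 s


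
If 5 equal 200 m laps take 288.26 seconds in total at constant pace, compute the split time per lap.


Split time = total_time / n_laps = 288.26 / 5
Split time = 57.652 s per lap

57.652 s


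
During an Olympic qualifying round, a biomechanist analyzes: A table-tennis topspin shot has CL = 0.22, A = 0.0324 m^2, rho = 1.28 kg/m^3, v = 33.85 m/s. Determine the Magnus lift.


FM = 0.5 * CL * rho * A * v^2
FM = 0.5 * 0.22 * 1.28 * 0.0324 * 33.85^2
v^2 = 1145.8225
FM = 0.5 * 0.22 * 1.28 * 0.0324 * 1145.8225 = 5.2272 N

5.2272 N


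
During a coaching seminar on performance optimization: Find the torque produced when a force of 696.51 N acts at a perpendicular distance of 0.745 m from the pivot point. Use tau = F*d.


tau = F * d
tau = 696.51 * 0.745
tau = 518.8999 N*m

518.8999 N*m


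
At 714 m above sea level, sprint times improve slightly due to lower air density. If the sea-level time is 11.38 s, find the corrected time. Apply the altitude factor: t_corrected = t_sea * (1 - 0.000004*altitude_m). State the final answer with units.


Correction factor = 1 - 0.000004 * 714 = 0.997144
t_corrected = t_sea * factor = 11.38 * 0.997144
t_corrected = 11.3475 s

11.3475 s


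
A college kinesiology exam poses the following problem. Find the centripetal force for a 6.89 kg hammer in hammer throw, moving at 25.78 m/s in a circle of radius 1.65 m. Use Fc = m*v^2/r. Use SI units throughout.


Fc = m * v^2 / r
v^2 = 25.78^2 = 664.6084
Fc = 6.89 * 664.6084 / 1.65
Fc = 4579.1519 / 1.65 = 2775.2436 N

2775.2436 N


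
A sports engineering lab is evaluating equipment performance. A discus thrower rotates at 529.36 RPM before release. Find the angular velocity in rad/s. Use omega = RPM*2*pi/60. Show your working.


omega = RPM * 2 * pi / 60
omega = 529.36 * 2 * 3.14159 / 60
omega = 3326.067 / 60 = 55.4344 rad/s

55.4344 rad/s


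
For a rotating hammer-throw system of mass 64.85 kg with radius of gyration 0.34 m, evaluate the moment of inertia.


I = m * k^2
I = 64.85 * 0.34^2
I = 64.85 * 0.1156 = 7.4967 kg*m^2

7.4967 kg*m^2


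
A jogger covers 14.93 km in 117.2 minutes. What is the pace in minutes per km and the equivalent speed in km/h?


Pace = time / distance = 117.2 min / 14.93 km = 7.85 min/km
Speed = distance / time_in_hours = 14.93 / 1.9533 hr
Speed = 7.6433 km/h

7.85 min/km, 7.6433 km/h


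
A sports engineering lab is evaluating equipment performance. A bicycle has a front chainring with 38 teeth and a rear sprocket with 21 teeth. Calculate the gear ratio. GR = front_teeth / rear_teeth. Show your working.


GR = front_teeth / rear_teeth
GR = 38 / 21
GR = 1.8095

1.8095


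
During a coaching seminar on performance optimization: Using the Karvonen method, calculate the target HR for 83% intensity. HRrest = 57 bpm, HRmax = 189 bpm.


Target = HRrest + pct*(HRmax - HRrest)
Heart rate reserve = HRmax - HRrest = 189 - 57 = 132 bpm
Fraction = 83% = 0.83
Target = 57 + 0.83 * 132
Target = 57 + 109.56 = 166.56 bpm

166.56 bpm


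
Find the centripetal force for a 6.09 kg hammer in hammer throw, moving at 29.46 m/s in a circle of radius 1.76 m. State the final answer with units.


Fc = m * v^2 / r
v^2 = 29.46^2 = 867.8916
Fc = 6.09 * 867.8916 / 1.76
Fc = 5285.4598 / 1.76 = 3003.1022 N

3003.1022 N


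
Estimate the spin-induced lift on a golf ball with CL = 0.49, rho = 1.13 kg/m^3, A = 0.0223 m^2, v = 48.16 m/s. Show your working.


FM = 0.5 * CL * rho * A * v^2
FM = 0.5 * 0.49 * 1.13 * 0.0223 * 48.16^2
v^2 = 2319.3856
FM = 0.5 * 0.49 * 1.13 * 0.0223 * 2319.3856 = 14.3193 N

14.3193 N


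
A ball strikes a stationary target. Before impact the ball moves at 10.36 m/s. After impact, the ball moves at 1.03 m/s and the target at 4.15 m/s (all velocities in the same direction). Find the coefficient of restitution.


e = (v2_after - v1_after) / (v1_before - v2_before)
Numerator = 4.15 - 1.03 = 3.12
Denominator = 10.36 - 0 = 10.36
e = 3.12 / 10.36 = 0.3012

0.3012


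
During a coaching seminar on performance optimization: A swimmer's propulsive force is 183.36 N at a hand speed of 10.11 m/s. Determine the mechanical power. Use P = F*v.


P = F * v
P = 183.36 * 10.11
P = 1853.7696 W

1853.7696 W


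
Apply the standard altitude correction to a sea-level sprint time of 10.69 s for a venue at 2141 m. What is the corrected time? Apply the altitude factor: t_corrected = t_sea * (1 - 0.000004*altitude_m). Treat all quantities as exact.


Correction factor = 1 - 0.000004 * 2141 = 0.991436
t_corrected = t_sea * factor = 10.69 * 0.991436
t_corrected = 10.5985 s

10.5985 s


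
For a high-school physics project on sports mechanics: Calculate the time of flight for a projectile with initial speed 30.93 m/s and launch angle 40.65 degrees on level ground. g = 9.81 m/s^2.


T = 2*v*sin(theta)/g
sin(theta) = sin(40.65 deg) = 0.6514
T = 2*30.93*0.6514 / 9.81
T = 40.2979 / 9.81 = 4.1078 s

4.1078 s


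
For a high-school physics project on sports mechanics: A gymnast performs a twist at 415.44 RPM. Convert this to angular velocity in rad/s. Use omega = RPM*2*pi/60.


omega = RPM * 2 * pi / 60
omega = 415.44 * 2 * 3.14159 / 60
omega = 2610.2865 / 60 = 43.5048 rad/s

43.5048 rad/s


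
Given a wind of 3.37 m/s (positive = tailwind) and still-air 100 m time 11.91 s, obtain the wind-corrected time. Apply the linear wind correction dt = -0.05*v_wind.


dt = -0.05 * v_wind = -0.05 * 3.37 = -0.1685 s
t_corrected = t_still + dt = 11.91 + (-0.1685)
t_corrected = 11.7415 s

11.7415 s


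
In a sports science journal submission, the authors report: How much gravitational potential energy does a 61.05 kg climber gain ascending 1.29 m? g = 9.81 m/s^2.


PE = m * g * h
PE = 61.05 * 9.81 * 1.29
PE = 598.9005 * 1.29 = 772.5816 J

772.5816 J


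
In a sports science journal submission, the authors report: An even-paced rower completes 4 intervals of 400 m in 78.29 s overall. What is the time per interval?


Split time = total_time / n_laps = 78.29 / 4
Split time = 19.5725 s per lap

19.5725 s


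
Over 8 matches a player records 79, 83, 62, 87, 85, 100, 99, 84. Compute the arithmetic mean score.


Average = sum / n
Sum = 679
Average = 679 / 8 = 84.875

84.875


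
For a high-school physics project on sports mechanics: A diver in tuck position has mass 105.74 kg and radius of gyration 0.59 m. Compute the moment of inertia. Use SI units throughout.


I = m * k^2
I = 105.74 * 0.59^2
I = 105.74 * 0.3481 = 36.8081 kg*m^2

36.8081 kg*m^2


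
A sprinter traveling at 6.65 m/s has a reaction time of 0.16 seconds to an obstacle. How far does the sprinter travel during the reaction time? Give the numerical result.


d = v * t
d = 6.65 * 0.16
d = 1.064 m

1.064 m


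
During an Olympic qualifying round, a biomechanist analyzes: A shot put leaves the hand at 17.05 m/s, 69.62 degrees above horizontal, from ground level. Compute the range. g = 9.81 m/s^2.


R = v^2 * sin(2*theta) / g
Convert angle to radians: theta = 69.62 deg = 1.2151 rad
sin(2*theta) = sin(2.4302) = 0.6529
R = 17.05^2 * 0.6529 / 9.81
R = 290.7025 * 0.6529 / 9.81 = 19.3473 m

19.3473 m


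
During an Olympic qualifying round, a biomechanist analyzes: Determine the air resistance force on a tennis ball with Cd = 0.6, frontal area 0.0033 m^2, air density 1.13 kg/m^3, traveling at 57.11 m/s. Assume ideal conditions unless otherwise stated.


Fd = 0.5 * Cd * rho * A * v^2
Fd = 0.5 * 0.6 * 1.13 * 0.0033 * 57.11^2
v^2 = 3261.5521
Fd = 0.5 * 0.6 * 1.13 * 0.0033 * 3261.5521 = 3.6487 N

3.6487 N


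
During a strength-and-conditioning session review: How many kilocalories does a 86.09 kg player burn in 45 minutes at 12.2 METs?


kcal = MET * mass * time_hr
Convert time: 45 min = 0.75 hr
kcal = 12.2 * 86.09 * 0.75
kcal = 787.7235 kcal

787.7235 kcal


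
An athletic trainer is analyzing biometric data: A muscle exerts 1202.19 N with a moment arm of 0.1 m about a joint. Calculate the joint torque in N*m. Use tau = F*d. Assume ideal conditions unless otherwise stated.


tau = F * d
tau = 1202.19 * 0.1
tau = 120.219 N*m

120.219 N*m
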